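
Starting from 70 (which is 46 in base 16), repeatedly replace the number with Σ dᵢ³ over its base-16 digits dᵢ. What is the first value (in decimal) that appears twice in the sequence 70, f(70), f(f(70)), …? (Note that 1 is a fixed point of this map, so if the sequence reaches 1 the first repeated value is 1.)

1

70 = (4,6)_16 → 4³ + 6³ = 280
280 = (1,1,8)_16 → 1³ + 1³ + 8³ = 514
514 = (2,0,2)_16 → 2³ + 0³ + 2³ = 16
16 = (1,0)_16 → 1³ + 0³ = 1  — reached the fixed point 1.
1 → 1, so 1 is the first repeated value.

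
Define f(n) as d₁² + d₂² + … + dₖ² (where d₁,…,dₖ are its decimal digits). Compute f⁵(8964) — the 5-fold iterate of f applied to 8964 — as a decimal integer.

8964 → 8² + 9² + 6² + 4² = 197
197 → 1² + 9² + 7² = 131
131 → 1² + 3² + 1² = 11
11 → 1² + 1² = 2
2 → 2² = 4

4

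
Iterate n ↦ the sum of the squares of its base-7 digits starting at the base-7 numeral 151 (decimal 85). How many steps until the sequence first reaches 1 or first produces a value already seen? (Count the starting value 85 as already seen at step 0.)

3

85 = (1,5,1)_7 → 1² + 5² + 1² = 1 + 25 + 1 = 27
27 = (3,6)_7 → 3² + 6² = 9 + 36 = 45
45 = (6,3)_7 → 6² + 3² = 36 + 9 = 45  — 45 repeats.
That took 3 steps.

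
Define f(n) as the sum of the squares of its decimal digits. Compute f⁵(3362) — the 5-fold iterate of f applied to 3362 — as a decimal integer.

20

3362 → 3² + 3² + 6² + 2² = 9 + 9 + 36 + 4 = 58
58 → 5² + 8² = 25 + 64 = 89
89 → 8² + 9² = 64 + 81 = 145
145 → 1² + 4² + 5² = 1 + 16 + 25 = 42
42 → 4² + 2² = 16 + 4 = 20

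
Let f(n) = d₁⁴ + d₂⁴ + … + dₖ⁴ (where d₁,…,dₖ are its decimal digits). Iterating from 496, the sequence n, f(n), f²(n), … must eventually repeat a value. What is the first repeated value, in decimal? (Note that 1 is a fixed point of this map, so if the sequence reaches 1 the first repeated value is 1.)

4179

496 → 8113
8113 → 4179
4179 → 9219
9219 → 13139
13139 → 6725
6725 → 4338
4338 → 4514
4514 → 1138
1138 → 4179  — 4179 already appeared earlier.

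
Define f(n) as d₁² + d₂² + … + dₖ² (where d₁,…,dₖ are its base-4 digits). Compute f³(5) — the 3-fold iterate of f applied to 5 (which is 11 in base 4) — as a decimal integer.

5 = (1,1)_4 → 1² + 1² = 2
2 = (2)_4 → 2² = 4
4 = (1,0)_4 → 1² + 0² = 1

1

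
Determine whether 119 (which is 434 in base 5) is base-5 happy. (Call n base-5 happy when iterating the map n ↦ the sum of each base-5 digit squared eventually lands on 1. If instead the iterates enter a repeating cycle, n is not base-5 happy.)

base-5 happy

119 = (4,3,4)_5 → 4² + 3² + 4² = 41
41 = (1,3,1)_5 → 1² + 3² + 1² = 11
11 = (2,1)_5 → 2² + 1² = 5
5 = (1,0)_5 → 1² + 0² = 1  — reached 1.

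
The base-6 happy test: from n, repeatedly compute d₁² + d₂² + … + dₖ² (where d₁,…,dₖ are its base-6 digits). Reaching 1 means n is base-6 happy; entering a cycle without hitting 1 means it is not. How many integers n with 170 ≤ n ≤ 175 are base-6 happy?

170: 170 → 36 → 1  (reaches 1)
171: 171 → 41 → 26 → 20 → 13 → 5 → 25 → 17 → 29 → 41  (repeats 41)
172: 172 → 48 → 5 → 25 → 17 → 29 → 41 → 26 → 20 → 13 → 5  (repeats 5)
173: 173 → 57 → 19 → 10 → 17 → 29 → 41 → 26 → 20 → 13 → 5 → 25 → 17  (repeats 17)
174: 174 → 41 → 26 → 20 → 13 → 5 → 25 → 17 → 29 → 41  (repeats 41)
175: 175 → 42 → 2 → 4 → 16 → 20 → 13 → 5 → 25 → 17 → 29 → 41 → 26 → 20  (repeats 20)
base-6 happy: 170

1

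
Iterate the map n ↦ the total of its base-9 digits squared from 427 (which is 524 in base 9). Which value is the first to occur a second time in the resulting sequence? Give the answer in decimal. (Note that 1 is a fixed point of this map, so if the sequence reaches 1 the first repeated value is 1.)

53

427 = (5,2,4)_9 → 5² + 2² + 4² = 25 + 4 + 16 = 45
45 = (5,0)_9 → 5² + 0² = 25 + 0 = 25
25 = (2,7)_9 → 2² + 7² = 4 + 49 = 53
53 = (5,8)_9 → 5² + 8² = 25 + 64 = 89
89 = (1,0,8)_9 → 1² + 0² + 8² = 1 + 0 + 64 = 65
65 = (7,2)_9 → 7² + 2² = 49 + 4 = 53  — 53 already appeared earlier.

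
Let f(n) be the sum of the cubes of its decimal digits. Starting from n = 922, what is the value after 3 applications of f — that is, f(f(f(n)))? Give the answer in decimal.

160

922 → 745
745 → 532
532 → 160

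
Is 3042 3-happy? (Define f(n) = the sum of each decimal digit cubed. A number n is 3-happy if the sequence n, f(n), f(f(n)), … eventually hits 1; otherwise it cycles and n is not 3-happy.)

3042 → 3³ + 0³ + 4³ + 2³ = 27 + 0 + 64 + 8 = 99
99 → 9³ + 9³ = 729 + 729 = 1458
1458 → 1³ + 4³ + 5³ + 8³ = 1 + 64 + 125 + 512 = 702
702 → 7³ + 0³ + 2³ = 343 + 0 + 8 = 351
351 → 3³ + 5³ + 1³ = 27 + 125 + 1 = 153
153 → 1³ + 5³ + 3³ = 1 + 125 + 27 = 153  — 153 already seen; the sequence cycles without reaching 1.

not 3-happy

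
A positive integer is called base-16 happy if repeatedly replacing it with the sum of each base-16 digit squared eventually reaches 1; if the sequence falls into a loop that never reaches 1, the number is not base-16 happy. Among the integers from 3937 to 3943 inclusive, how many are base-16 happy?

3937: 3937 → 262 → 37 → 29 → 170 → 200 → 208 → 169 → 181 → 146 → 85 → 50 → 13 → 169  — not base-16 happy
3938: 3938 → 265 → 82 → 29 → 170 → 200 → 208 → 169 → 181 → 146 → 85 → 50 → 13 → 169  — not base-16 happy
3939: 3939 → 270 → 197 → 169 → 181 → 146 → 85 → 50 → 13 → 169  — not base-16 happy
3940: 3940 → 277 → 27 → 122 → 149 → 106 → 136 → 128 → 64 → 16 → 1  — base-16 happy
3941: 3941 → 286 → 198 → 180 → 137 → 145 → 82 → 29 → 170 → 200 → 208 → 169 → 181 → 146 → 85 → 50 → 13 → 169  — not base-16 happy
3942: 3942 → 297 → 86 → 61 → 178 → 125 → 218 → 269 → 170 → 200 → 208 → 169 → 181 → 146 → 85 → 50 → 13 → 169  — not base-16 happy
3943: 3943 → 310 → 46 → 200 → 208 → 169 → 181 → 146 → 85 → 50 → 13 → 169  — not base-16 happy
base-16 happy: 3940

1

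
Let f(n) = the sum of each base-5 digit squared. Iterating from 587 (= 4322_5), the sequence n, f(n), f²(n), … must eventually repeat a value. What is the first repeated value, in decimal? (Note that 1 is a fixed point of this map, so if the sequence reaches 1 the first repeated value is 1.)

587 = (4,3,2,2)_5 → 4² + 3² + 2² + 2² = 16 + 9 + 4 + 4 = 33
33 = (1,1,3)_5 → 1² + 1² + 3² = 1 + 1 + 9 = 11
11 = (2,1)_5 → 2² + 1² = 4 + 1 = 5
5 = (1,0)_5 → 1² + 0² = 1 + 0 = 1  — reached the fixed point 1.
1 → 1, so 1 is the first repeated value.

1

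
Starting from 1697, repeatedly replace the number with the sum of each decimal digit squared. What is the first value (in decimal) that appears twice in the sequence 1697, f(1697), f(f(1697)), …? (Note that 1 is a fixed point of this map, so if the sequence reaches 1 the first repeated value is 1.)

1697 → 1² + 6² + 9² + 7² = 167
167 → 1² + 6² + 7² = 86
86 → 8² + 6² = 100
100 → 1² + 0² + 0² = 1  — reached the fixed point 1.
1 → 1, so 1 is the first repeated value.

1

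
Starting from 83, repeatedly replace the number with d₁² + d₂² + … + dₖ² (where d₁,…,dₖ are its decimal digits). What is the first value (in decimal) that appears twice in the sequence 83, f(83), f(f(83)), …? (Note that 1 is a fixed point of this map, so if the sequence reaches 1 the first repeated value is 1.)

58

83 → 8² + 3² = 73
73 → 7² + 3² = 58
58 → 5² + 8² = 89
89 → 8² + 9² = 145
145 → 1² + 4² + 5² = 42
42 → 4² + 2² = 20
20 → 2² + 0² = 4
4 → 4² = 16
16 → 1² + 6² = 37
37 → 3² + 7² = 58  — 58 already appeared earlier.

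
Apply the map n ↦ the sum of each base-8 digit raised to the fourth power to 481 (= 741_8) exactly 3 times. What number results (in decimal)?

1313

481 = (7,4,1)_8 → 2658
2658 = (5,1,4,2)_8 → 898
898 = (1,6,0,2)_8 → 1313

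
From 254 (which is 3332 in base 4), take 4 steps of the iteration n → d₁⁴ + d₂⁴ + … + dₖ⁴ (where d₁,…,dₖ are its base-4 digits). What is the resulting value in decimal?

254 = (3,3,3,2)_4 → 259
259 = (1,0,0,0,3)_4 → 82
82 = (1,1,0,2)_4 → 18
18 = (1,0,2)_4 → 17

17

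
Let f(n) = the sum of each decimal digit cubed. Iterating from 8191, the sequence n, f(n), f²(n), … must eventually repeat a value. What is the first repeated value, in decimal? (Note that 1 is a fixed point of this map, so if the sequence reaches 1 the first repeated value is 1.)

8191 → 8³ + 1³ + 9³ + 1³ = 512 + 1 + 729 + 1 = 1243
1243 → 1³ + 2³ + 4³ + 3³ = 1 + 8 + 64 + 27 = 100
100 → 1³ + 0³ + 0³ = 1 + 0 + 0 = 1  — reached the fixed point 1.
1 → 1, so 1 is the first repeated value.

1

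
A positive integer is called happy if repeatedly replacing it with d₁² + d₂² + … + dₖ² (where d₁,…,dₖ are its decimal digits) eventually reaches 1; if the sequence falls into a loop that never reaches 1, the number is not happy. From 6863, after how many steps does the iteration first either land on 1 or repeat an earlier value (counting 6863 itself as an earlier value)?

6863 → 6² + 8² + 6² + 3² = 36 + 64 + 36 + 9 = 145
145 → 1² + 4² + 5² = 1 + 16 + 25 = 42
42 → 4² + 2² = 16 + 4 = 20
20 → 2² + 0² = 4 + 0 = 4
4 → 4² = 16
16 → 1² + 6² = 1 + 36 = 37
37 → 3² + 7² = 9 + 49 = 58
58 → 5² + 8² = 25 + 64 = 89
89 → 8² + 9² = 64 + 81 = 145  — 145 repeats.
That took 9 steps.

9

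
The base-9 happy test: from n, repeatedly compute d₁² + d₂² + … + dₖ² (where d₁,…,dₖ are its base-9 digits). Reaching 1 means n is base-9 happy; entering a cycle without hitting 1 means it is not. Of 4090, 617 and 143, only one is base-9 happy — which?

143

4090: 4090 → 82 → 2 → 4 → 16 → 50 → 50  — repeats 50 (not base-9 happy)
617: 617 → 99 → 5 → 25 → 53 → 89 → 65 → 53  — repeats 53 (not base-9 happy)
143: 143 → 101 → 9 → 1  — reaches 1 (base-9 happy)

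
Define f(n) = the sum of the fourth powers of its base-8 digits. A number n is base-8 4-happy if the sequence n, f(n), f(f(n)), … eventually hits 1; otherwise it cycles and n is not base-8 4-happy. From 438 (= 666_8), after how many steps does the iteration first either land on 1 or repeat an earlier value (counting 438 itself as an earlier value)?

438 = (6,6,6)_8 → 6⁴ + 6⁴ + 6⁴ = 1296 + 1296 + 1296 = 3888
3888 = (7,4,6,0)_8 → 7⁴ + 4⁴ + 6⁴ + 0⁴ = 2401 + 256 + 1296 + 0 = 3953
3953 = (7,5,6,1)_8 → 7⁴ + 5⁴ + 6⁴ + 1⁴ = 2401 + 625 + 1296 + 1 = 4323
4323 = (1,0,3,4,3)_8 → 1⁴ + 0⁴ + 3⁴ + 4⁴ + 3⁴ = 1 + 0 + 81 + 256 + 81 = 419
419 = (6,4,3)_8 → 6⁴ + 4⁴ + 3⁴ = 1296 + 256 + 81 = 1633
1633 = (3,1,4,1)_8 → 3⁴ + 1⁴ + 4⁴ + 1⁴ = 81 + 1 + 256 + 1 = 339
339 = (5,2,3)_8 → 5⁴ + 2⁴ + 3⁴ = 625 + 16 + 81 = 722
722 = (1,3,2,2)_8 → 1⁴ + 3⁴ + 2⁴ + 2⁴ = 1 + 81 + 16 + 16 = 114
114 = (1,6,2)_8 → 1⁴ + 6⁴ + 2⁴ = 1 + 1296 + 16 = 1313
1313 = (2,4,4,1)_8 → 2⁴ + 4⁴ + 4⁴ + 1⁴ = 16 + 256 + 256 + 1 = 529
529 = (1,0,2,1)_8 → 1⁴ + 0⁴ + 2⁴ + 1⁴ = 1 + 0 + 16 + 1 = 18
18 = (2,2)_8 → 2⁴ + 2⁴ = 16 + 16 = 32
32 = (4,0)_8 → 4⁴ + 0⁴ = 256 + 0 = 256
256 = (4,0,0)_8 → 4⁴ + 0⁴ + 0⁴ = 256 + 0 + 0 = 256  — 256 repeats.
That took 14 steps.

14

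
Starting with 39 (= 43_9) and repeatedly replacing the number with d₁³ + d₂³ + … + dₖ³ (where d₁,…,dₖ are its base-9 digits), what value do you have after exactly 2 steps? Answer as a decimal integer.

3

39 = (4,3)_9 → 4³ + 3³ = 91
91 = (1,1,1)_9 → 1³ + 1³ + 1³ = 3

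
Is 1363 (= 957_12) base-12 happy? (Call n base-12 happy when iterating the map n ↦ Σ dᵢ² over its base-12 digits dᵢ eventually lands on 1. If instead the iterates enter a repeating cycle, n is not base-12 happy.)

not base-12 happy

1363 = (9,5,7)_12 → 9² + 5² + 7² = 155
155 = (1,0,11)_12 → 1² + 0² + 11² = 122
122 = (10,2)_12 → 10² + 2² = 104
104 = (8,8)_12 → 8² + 8² = 128
128 = (10,8)_12 → 10² + 8² = 164
164 = (1,1,8)_12 → 1² + 1² + 8² = 66
66 = (5,6)_12 → 5² + 6² = 61
61 = (5,1)_12 → 5² + 1² = 26
26 = (2,2)_12 → 2² + 2² = 8
8 = (8)_12 → 8² = 64
64 = (5,4)_12 → 5² + 4² = 41
41 = (3,5)_12 → 3² + 5² = 34
34 = (2,10)_12 → 2² + 10² = 104  — 104 already seen; the sequence cycles without reaching 1.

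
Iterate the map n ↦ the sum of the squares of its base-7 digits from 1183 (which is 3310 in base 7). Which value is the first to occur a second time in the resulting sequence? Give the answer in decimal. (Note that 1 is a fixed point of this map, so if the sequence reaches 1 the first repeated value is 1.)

29

1183 = (3,3,1,0)_7 → 3² + 3² + 1² + 0² = 9 + 9 + 1 + 0 = 19
19 = (2,5)_7 → 2² + 5² = 4 + 25 = 29
29 = (4,1)_7 → 4² + 1² = 16 + 1 = 17
17 = (2,3)_7 → 2² + 3² = 4 + 9 = 13
13 = (1,6)_7 → 1² + 6² = 1 + 36 = 37
37 = (5,2)_7 → 5² + 2² = 25 + 4 = 29  — 29 already appeared earlier.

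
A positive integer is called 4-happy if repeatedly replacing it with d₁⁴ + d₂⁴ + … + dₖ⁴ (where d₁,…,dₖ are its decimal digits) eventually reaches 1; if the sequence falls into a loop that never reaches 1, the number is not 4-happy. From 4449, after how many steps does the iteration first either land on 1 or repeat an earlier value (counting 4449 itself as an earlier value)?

4449 → 4⁴ + 4⁴ + 4⁴ + 9⁴ = 7329
7329 → 7⁴ + 3⁴ + 2⁴ + 9⁴ = 9059
9059 → 9⁴ + 0⁴ + 5⁴ + 9⁴ = 13747
13747 → 1⁴ + 3⁴ + 7⁴ + 4⁴ + 7⁴ = 5140
5140 → 5⁴ + 1⁴ + 4⁴ + 0⁴ = 882
882 → 8⁴ + 8⁴ + 2⁴ = 8208
8208 → 8⁴ + 2⁴ + 0⁴ + 8⁴ = 8208  — 8208 repeats.
That took 7 steps.

7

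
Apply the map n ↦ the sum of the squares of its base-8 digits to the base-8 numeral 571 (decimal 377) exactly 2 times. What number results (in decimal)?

11

377 = (5,7,1)_8 → 5² + 7² + 1² = 75
75 = (1,1,3)_8 → 1² + 1² + 3² = 11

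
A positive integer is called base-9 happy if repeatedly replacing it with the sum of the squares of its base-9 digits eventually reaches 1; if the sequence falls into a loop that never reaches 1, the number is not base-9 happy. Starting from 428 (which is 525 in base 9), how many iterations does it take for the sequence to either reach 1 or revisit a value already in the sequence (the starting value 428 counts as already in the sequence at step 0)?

428 = (5,2,5)_9 → 5² + 2² + 5² = 25 + 4 + 25 = 54
54 = (6,0)_9 → 6² + 0² = 36 + 0 = 36
36 = (4,0)_9 → 4² + 0² = 16 + 0 = 16
16 = (1,7)_9 → 1² + 7² = 1 + 49 = 50
50 = (5,5)_9 → 5² + 5² = 25 + 25 = 50  — 50 repeats.
That took 5 steps.

5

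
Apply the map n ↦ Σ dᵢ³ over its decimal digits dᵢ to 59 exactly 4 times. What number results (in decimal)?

59 → 854
854 → 701
701 → 344
344 → 155

155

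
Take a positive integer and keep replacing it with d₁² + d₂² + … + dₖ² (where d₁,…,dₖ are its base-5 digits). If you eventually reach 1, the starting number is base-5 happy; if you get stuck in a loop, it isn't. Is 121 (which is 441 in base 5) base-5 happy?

base-5 happy

121 = (4,4,1)_5 → 4² + 4² + 1² = 16 + 16 + 1 = 33
33 = (1,1,3)_5 → 1² + 1² + 3² = 1 + 1 + 9 = 11
11 = (2,1)_5 → 2² + 1² = 4 + 1 = 5
5 = (1,0)_5 → 1² + 0² = 1 + 0 = 1  — reached 1.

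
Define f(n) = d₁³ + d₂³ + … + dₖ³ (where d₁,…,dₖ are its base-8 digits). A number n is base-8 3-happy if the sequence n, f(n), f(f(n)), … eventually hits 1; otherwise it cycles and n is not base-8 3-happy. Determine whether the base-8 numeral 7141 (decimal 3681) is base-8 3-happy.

not base-8 3-happy

3681 = (7,1,4,1)_8 → 409
409 = (6,3,1)_8 → 244
244 = (3,6,4)_8 → 307
307 = (4,6,3)_8 → 307  — 307 already seen; the sequence cycles without reaching 1.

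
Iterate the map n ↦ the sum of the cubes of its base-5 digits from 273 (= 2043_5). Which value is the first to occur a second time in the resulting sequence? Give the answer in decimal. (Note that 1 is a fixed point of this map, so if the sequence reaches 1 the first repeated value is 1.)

273 = (2,0,4,3)_5 → 2³ + 0³ + 4³ + 3³ = 99
99 = (3,4,4)_5 → 3³ + 4³ + 4³ = 155
155 = (1,1,1,0)_5 → 1³ + 1³ + 1³ + 0³ = 3
3 = (3)_5 → 3³ = 27
27 = (1,0,2)_5 → 1³ + 0³ + 2³ = 9
9 = (1,4)_5 → 1³ + 4³ = 65
65 = (2,3,0)_5 → 2³ + 3³ + 0³ = 35
35 = (1,2,0)_5 → 1³ + 2³ + 0³ = 9  — 9 already appeared earlier.

9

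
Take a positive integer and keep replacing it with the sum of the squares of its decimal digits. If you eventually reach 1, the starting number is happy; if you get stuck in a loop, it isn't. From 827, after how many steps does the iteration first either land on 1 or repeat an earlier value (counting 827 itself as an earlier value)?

827 → 117
117 → 51
51 → 26
26 → 40
40 → 16
16 → 37
37 → 58
58 → 89
89 → 145
145 → 42
42 → 20
20 → 4
4 → 16  — 16 repeats.
That took 13 steps.

13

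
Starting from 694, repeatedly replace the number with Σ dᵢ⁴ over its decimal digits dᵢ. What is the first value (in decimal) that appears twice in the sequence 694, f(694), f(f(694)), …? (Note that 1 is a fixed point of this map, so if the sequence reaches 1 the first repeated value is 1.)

694 → 6⁴ + 9⁴ + 4⁴ = 1296 + 6561 + 256 = 8113
8113 → 8⁴ + 1⁴ + 1⁴ + 3⁴ = 4096 + 1 + 1 + 81 = 4179
4179 → 4⁴ + 1⁴ + 7⁴ + 9⁴ = 256 + 1 + 2401 + 6561 = 9219
9219 → 9⁴ + 2⁴ + 1⁴ + 9⁴ = 6561 + 16 + 1 + 6561 = 13139
13139 → 1⁴ + 3⁴ + 1⁴ + 3⁴ + 9⁴ = 1 + 81 + 1 + 81 + 6561 = 6725
6725 → 6⁴ + 7⁴ + 2⁴ + 5⁴ = 1296 + 2401 + 16 + 625 = 4338
4338 → 4⁴ + 3⁴ + 3⁴ + 8⁴ = 256 + 81 + 81 + 4096 = 4514
4514 → 4⁴ + 5⁴ + 1⁴ + 4⁴ = 256 + 625 + 1 + 256 = 1138
1138 → 1⁴ + 1⁴ + 3⁴ + 8⁴ = 1 + 1 + 81 + 4096 = 4179  — 4179 already appeared earlier.

4179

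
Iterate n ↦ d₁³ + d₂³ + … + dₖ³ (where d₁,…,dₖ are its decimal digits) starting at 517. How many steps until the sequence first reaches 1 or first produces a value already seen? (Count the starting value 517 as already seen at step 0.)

517 → 5³ + 1³ + 7³ = 469
469 → 4³ + 6³ + 9³ = 1009
1009 → 1³ + 0³ + 0³ + 9³ = 730
730 → 7³ + 3³ + 0³ = 370
370 → 3³ + 7³ + 0³ = 370  — 370 repeats.
That took 5 steps.

5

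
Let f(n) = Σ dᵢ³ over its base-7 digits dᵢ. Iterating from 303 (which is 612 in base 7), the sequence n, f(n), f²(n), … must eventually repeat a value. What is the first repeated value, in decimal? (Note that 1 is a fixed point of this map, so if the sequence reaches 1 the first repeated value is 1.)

9

303 = (6,1,2)_7 → 6³ + 1³ + 2³ = 225
225 = (4,4,1)_7 → 4³ + 4³ + 1³ = 129
129 = (2,4,3)_7 → 2³ + 4³ + 3³ = 99
99 = (2,0,1)_7 → 2³ + 0³ + 1³ = 9
9 = (1,2)_7 → 1³ + 2³ = 9  — 9 already appeared earlier.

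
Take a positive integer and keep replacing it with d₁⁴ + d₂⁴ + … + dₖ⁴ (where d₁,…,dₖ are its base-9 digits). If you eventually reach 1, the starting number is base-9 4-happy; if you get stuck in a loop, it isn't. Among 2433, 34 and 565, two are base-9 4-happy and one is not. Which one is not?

34

2433: 2433 → 243 → 81 → 1  — reaches 1 (base-9 4-happy)
34: 34 → 2482 → 3188 → 434 → 722 → 8208 → 114 → 1378 → 4098 → 1956 → 1394 → 8194 → 290 → 722  — repeats 722 (not base-9 4-happy)
565: 565 → 7793 → 5395 → 3363 → 2433 → 243 → 81 → 1  — reaches 1 (base-9 4-happy)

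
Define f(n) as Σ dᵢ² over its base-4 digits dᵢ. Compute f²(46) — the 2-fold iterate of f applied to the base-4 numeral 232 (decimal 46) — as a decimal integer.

46 = (2,3,2)_4 → 2² + 3² + 2² = 17
17 = (1,0,1)_4 → 1² + 0² + 1² = 2

2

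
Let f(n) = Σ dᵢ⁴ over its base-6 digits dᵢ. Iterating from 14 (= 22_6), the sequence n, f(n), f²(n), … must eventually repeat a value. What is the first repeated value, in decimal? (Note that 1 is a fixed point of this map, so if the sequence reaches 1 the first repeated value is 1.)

14 = (2,2)_6 → 2⁴ + 2⁴ = 16 + 16 = 32
32 = (5,2)_6 → 5⁴ + 2⁴ = 625 + 16 = 641
641 = (2,5,4,5)_6 → 2⁴ + 5⁴ + 4⁴ + 5⁴ = 16 + 625 + 256 + 625 = 1522
1522 = (1,1,0,1,4)_6 → 1⁴ + 1⁴ + 0⁴ + 1⁴ + 4⁴ = 1 + 1 + 0 + 1 + 256 = 259
259 = (1,1,1,1)_6 → 1⁴ + 1⁴ + 1⁴ + 1⁴ = 1 + 1 + 1 + 1 = 4
4 = (4)_6 → 4⁴ = 256
256 = (1,1,0,4)_6 → 1⁴ + 1⁴ + 0⁴ + 4⁴ = 1 + 1 + 0 + 256 = 258
258 = (1,1,1,0)_6 → 1⁴ + 1⁴ + 1⁴ + 0⁴ = 1 + 1 + 1 + 0 = 3
3 = (3)_6 → 3⁴ = 81
81 = (2,1,3)_6 → 2⁴ + 1⁴ + 3⁴ = 16 + 1 + 81 = 98
98 = (2,4,2)_6 → 2⁴ + 4⁴ + 2⁴ = 16 + 256 + 16 = 288
288 = (1,2,0,0)_6 → 1⁴ + 2⁴ + 0⁴ + 0⁴ = 1 + 16 + 0 + 0 = 17
17 = (2,5)_6 → 2⁴ + 5⁴ = 16 + 625 = 641  — 641 already appeared earlier.

641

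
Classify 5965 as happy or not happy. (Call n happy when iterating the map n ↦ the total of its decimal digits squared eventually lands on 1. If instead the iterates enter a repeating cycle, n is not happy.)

happy

5965 → 5² + 9² + 6² + 5² = 25 + 81 + 36 + 25 = 167
167 → 1² + 6² + 7² = 1 + 36 + 49 = 86
86 → 8² + 6² = 64 + 36 = 100
100 → 1² + 0² + 0² = 1 + 0 + 0 = 1  — reached 1.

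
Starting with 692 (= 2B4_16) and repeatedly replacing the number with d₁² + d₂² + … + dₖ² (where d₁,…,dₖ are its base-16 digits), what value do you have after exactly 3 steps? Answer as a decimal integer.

692 = (2,11,4)_16 → 141
141 = (8,13)_16 → 233
233 = (14,9)_16 → 277

277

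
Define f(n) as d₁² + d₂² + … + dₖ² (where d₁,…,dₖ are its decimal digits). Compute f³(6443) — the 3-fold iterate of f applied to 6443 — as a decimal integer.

6443 → 6² + 4² + 4² + 3² = 36 + 16 + 16 + 9 = 77
77 → 7² + 7² = 49 + 49 = 98
98 → 9² + 8² = 81 + 64 = 145

145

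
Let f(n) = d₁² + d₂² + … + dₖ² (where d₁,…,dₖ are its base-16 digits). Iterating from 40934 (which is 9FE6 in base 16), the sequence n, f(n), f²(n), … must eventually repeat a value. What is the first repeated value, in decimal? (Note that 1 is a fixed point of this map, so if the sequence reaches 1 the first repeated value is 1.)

1

40934 = (9,15,14,6)_16 → 538
538 = (2,1,10)_16 → 105
105 = (6,9)_16 → 117
117 = (7,5)_16 → 74
74 = (4,10)_16 → 116
116 = (7,4)_16 → 65
65 = (4,1)_16 → 17
17 = (1,1)_16 → 2
2 = (2)_16 → 4
4 = (4)_16 → 16
16 = (1,0)_16 → 1  — reached the fixed point 1.
1 → 1, so 1 is the first repeated value.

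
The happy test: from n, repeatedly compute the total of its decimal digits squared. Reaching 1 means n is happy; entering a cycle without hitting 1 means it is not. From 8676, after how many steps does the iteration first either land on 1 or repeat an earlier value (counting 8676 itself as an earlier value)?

14

8676 → 185
185 → 90
90 → 81
81 → 65
65 → 61
61 → 37
37 → 58
58 → 89
89 → 145
145 → 42
42 → 20
20 → 4
4 → 16
16 → 37  — 37 repeats.
That took 14 steps.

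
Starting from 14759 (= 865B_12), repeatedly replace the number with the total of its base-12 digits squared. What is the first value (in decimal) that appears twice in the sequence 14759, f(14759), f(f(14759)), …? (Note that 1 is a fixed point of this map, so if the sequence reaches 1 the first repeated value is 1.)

25

14759 = (8,6,5,11)_12 → 8² + 6² + 5² + 11² = 246
246 = (1,8,6)_12 → 1² + 8² + 6² = 101
101 = (8,5)_12 → 8² + 5² = 89
89 = (7,5)_12 → 7² + 5² = 74
74 = (6,2)_12 → 6² + 2² = 40
40 = (3,4)_12 → 3² + 4² = 25
25 = (2,1)_12 → 2² + 1² = 5
5 = (5)_12 → 5² = 25  — 25 already appeared earlier.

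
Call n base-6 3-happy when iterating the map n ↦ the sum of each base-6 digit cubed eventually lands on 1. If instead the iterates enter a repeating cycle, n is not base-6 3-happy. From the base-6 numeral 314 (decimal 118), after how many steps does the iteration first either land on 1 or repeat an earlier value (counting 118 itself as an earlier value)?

7

118 = (3,1,4)_6 → 3³ + 1³ + 4³ = 92
92 = (2,3,2)_6 → 2³ + 3³ + 2³ = 43
43 = (1,1,1)_6 → 1³ + 1³ + 1³ = 3
3 = (3)_6 → 3³ = 27
27 = (4,3)_6 → 4³ + 3³ = 91
91 = (2,3,1)_6 → 2³ + 3³ + 1³ = 36
36 = (1,0,0)_6 → 1³ + 0³ + 0³ = 1  — reached 1.
That took 7 steps.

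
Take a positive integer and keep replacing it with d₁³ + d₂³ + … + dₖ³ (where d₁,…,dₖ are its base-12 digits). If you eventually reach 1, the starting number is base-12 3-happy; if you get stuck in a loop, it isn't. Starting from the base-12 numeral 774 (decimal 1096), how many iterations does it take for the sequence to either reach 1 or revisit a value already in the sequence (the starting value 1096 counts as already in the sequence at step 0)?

14

1096 = (7,7,4)_12 → 7³ + 7³ + 4³ = 750
750 = (5,2,6)_12 → 5³ + 2³ + 6³ = 349
349 = (2,5,1)_12 → 2³ + 5³ + 1³ = 134
134 = (11,2)_12 → 11³ + 2³ = 1339
1339 = (9,3,7)_12 → 9³ + 3³ + 7³ = 1099
1099 = (7,7,7)_12 → 7³ + 7³ + 7³ = 1029
1029 = (7,1,9)_12 → 7³ + 1³ + 9³ = 1073
1073 = (7,5,5)_12 → 7³ + 5³ + 5³ = 593
593 = (4,1,5)_12 → 4³ + 1³ + 5³ = 190
190 = (1,3,10)_12 → 1³ + 3³ + 10³ = 1028
1028 = (7,1,8)_12 → 7³ + 1³ + 8³ = 856
856 = (5,11,4)_12 → 5³ + 11³ + 4³ = 1520
1520 = (10,6,8)_12 → 10³ + 6³ + 8³ = 1728
1728 = (1,0,0,0)_12 → 1³ + 0³ + 0³ + 0³ = 1  — reached 1.
That took 14 steps.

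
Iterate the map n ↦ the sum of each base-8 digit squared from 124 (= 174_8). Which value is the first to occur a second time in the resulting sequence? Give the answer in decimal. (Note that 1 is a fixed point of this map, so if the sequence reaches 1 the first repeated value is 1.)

124 = (1,7,4)_8 → 1² + 7² + 4² = 66
66 = (1,0,2)_8 → 1² + 0² + 2² = 5
5 = (5)_8 → 5² = 25
25 = (3,1)_8 → 3² + 1² = 10
10 = (1,2)_8 → 1² + 2² = 5  — 5 already appeared earlier.

5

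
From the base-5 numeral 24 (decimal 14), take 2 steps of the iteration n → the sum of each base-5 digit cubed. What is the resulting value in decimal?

80

14 = (2,4)_5 → 2³ + 4³ = 72
72 = (2,4,2)_5 → 2³ + 4³ + 2³ = 80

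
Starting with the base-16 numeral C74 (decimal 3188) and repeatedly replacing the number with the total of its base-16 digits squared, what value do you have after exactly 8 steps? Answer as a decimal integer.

85

3188 = (12,7,4)_16 → 209
209 = (13,1)_16 → 170
170 = (10,10)_16 → 200
200 = (12,8)_16 → 208
208 = (13,0)_16 → 169
169 = (10,9)_16 → 181
181 = (11,5)_16 → 146
146 = (9,2)_16 → 85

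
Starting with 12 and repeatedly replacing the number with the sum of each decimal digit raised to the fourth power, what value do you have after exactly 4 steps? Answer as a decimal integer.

12 → 1⁴ + 2⁴ = 1 + 16 = 17
17 → 1⁴ + 7⁴ = 1 + 2401 = 2402
2402 → 2⁴ + 4⁴ + 0⁴ + 2⁴ = 16 + 256 + 0 + 16 = 288
288 → 2⁴ + 8⁴ + 8⁴ = 16 + 4096 + 4096 = 8208

8208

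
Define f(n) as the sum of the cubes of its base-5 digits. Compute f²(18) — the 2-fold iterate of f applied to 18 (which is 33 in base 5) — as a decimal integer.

18 = (3,3)_5 → 3³ + 3³ = 54
54 = (2,0,4)_5 → 2³ + 0³ + 4³ = 72

72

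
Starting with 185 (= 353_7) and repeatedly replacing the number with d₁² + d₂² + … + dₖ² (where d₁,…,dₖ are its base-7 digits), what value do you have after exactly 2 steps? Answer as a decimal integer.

185 = (3,5,3)_7 → 3² + 5² + 3² = 43
43 = (6,1)_7 → 6² + 1² = 37

37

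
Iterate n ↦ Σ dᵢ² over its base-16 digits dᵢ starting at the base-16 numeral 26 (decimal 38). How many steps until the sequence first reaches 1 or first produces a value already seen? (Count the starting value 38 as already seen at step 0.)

38 = (2,6)_16 → 2² + 6² = 40
40 = (2,8)_16 → 2² + 8² = 68
68 = (4,4)_16 → 4² + 4² = 32
32 = (2,0)_16 → 2² + 0² = 4
4 = (4)_16 → 4² = 16
16 = (1,0)_16 → 1² + 0² = 1  — reached 1.
That took 6 steps.

6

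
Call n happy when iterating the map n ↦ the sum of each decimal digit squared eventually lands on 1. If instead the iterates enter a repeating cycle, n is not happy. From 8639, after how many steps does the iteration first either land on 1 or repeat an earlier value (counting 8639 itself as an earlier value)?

8639 → 8² + 6² + 3² + 9² = 64 + 36 + 9 + 81 = 190
190 → 1² + 9² + 0² = 1 + 81 + 0 = 82
82 → 8² + 2² = 64 + 4 = 68
68 → 6² + 8² = 36 + 64 = 100
100 → 1² + 0² + 0² = 1 + 0 + 0 = 1  — reached 1.
That took 5 steps.

5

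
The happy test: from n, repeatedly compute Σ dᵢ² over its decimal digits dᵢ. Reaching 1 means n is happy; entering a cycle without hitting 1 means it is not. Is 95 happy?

not happy

95 → 9² + 5² = 81 + 25 = 106
106 → 1² + 0² + 6² = 1 + 0 + 36 = 37
37 → 3² + 7² = 9 + 49 = 58
58 → 5² + 8² = 25 + 64 = 89
89 → 8² + 9² = 64 + 81 = 145
145 → 1² + 4² + 5² = 1 + 16 + 25 = 42
42 → 4² + 2² = 16 + 4 = 20
20 → 2² + 0² = 4 + 0 = 4
4 → 4² = 16
16 → 1² + 6² = 1 + 36 = 37  — 37 already seen; the sequence cycles without reaching 1.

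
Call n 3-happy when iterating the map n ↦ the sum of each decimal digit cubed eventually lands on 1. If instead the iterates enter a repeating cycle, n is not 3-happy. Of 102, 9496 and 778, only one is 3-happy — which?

778

102: 102 → 9 → 729 → 1080 → 513 → 153 → 153  — repeats 153 (not 3-happy)
9496: 9496 → 1738 → 883 → 1051 → 127 → 352 → 160 → 217 → 352  — repeats 352 (not 3-happy)
778: 778 → 1198 → 1243 → 100 → 1  — reaches 1 (3-happy)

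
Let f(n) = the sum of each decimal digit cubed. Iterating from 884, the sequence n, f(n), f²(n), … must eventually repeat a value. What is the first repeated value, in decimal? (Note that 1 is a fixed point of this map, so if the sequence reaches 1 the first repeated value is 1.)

371

884 → 8³ + 8³ + 4³ = 1088
1088 → 1³ + 0³ + 8³ + 8³ = 1025
1025 → 1³ + 0³ + 2³ + 5³ = 134
134 → 1³ + 3³ + 4³ = 92
92 → 9³ + 2³ = 737
737 → 7³ + 3³ + 7³ = 713
713 → 7³ + 1³ + 3³ = 371
371 → 3³ + 7³ + 1³ = 371  — 371 already appeared earlier.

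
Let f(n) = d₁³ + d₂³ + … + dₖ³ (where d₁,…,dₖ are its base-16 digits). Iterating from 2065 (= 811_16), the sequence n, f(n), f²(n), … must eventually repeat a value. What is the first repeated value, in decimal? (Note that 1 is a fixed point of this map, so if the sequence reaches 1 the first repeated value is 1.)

2065 = (8,1,1)_16 → 8³ + 1³ + 1³ = 514
514 = (2,0,2)_16 → 2³ + 0³ + 2³ = 16
16 = (1,0)_16 → 1³ + 0³ = 1  — reached the fixed point 1.
1 → 1, so 1 is the first repeated value.

1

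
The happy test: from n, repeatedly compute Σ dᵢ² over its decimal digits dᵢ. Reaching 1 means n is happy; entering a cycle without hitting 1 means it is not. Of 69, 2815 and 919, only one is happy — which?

2815

69: 69 → 117 → 51 → 26 → 40 → 16 → 37 → 58 → 89 → 145 → 42 → 20 → 4 → 16  — repeats 16 (not happy)
2815: 2815 → 94 → 97 → 130 → 10 → 1  — reaches 1 (happy)
919: 919 → 163 → 46 → 52 → 29 → 85 → 89 → 145 → 42 → 20 → 4 → 16 → 37 → 58 → 89  — repeats 89 (not happy)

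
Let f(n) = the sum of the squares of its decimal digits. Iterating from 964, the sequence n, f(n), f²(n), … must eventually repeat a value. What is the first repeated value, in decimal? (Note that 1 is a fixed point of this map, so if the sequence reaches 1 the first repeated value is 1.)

1

964 → 9² + 6² + 4² = 81 + 36 + 16 = 133
133 → 1² + 3² + 3² = 1 + 9 + 9 = 19
19 → 1² + 9² = 1 + 81 = 82
82 → 8² + 2² = 64 + 4 = 68
68 → 6² + 8² = 36 + 64 = 100
100 → 1² + 0² + 0² = 1 + 0 + 0 = 1  — reached the fixed point 1.
1 → 1, so 1 is the first repeated value.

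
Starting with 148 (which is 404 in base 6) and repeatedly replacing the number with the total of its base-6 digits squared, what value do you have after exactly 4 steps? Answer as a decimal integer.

148 = (4,0,4)_6 → 4² + 0² + 4² = 16 + 0 + 16 = 32
32 = (5,2)_6 → 5² + 2² = 25 + 4 = 29
29 = (4,5)_6 → 4² + 5² = 16 + 25 = 41
41 = (1,0,5)_6 → 1² + 0² + 5² = 1 + 0 + 25 = 26

26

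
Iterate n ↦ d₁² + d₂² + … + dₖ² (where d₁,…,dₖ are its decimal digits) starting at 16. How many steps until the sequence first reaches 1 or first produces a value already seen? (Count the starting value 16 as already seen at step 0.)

8

16 → 1² + 6² = 1 + 36 = 37
37 → 3² + 7² = 9 + 49 = 58
58 → 5² + 8² = 25 + 64 = 89
89 → 8² + 9² = 64 + 81 = 145
145 → 1² + 4² + 5² = 1 + 16 + 25 = 42
42 → 4² + 2² = 16 + 4 = 20
20 → 2² + 0² = 4 + 0 = 4
4 → 4² = 16  — 16 repeats.
That took 8 steps.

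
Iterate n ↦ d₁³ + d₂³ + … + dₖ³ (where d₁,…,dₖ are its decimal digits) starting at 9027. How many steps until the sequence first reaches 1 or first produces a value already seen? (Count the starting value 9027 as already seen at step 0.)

4

9027 → 9³ + 0³ + 2³ + 7³ = 729 + 0 + 8 + 343 = 1080
1080 → 1³ + 0³ + 8³ + 0³ = 1 + 0 + 512 + 0 = 513
513 → 5³ + 1³ + 3³ = 125 + 1 + 27 = 153
153 → 1³ + 5³ + 3³ = 1 + 125 + 27 = 153  — 153 repeats.
That took 4 steps.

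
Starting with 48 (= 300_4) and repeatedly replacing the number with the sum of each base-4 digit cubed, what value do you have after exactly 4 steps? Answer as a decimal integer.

48 = (3,0,0)_4 → 27
27 = (1,2,3)_4 → 36
36 = (2,1,0)_4 → 9
9 = (2,1)_4 → 9

9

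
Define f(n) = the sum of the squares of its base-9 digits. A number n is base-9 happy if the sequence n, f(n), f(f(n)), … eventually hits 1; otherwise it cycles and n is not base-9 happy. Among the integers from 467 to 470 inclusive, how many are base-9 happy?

1

467: 467 → 125 → 81 → 1  (reaches 1)
468: 468 → 74 → 68 → 74  (repeats 74)
469: 469 → 75 → 73 → 65 → 53 → 89 → 65  (repeats 65)
470: 470 → 78 → 100 → 6 → 36 → 16 → 50 → 50  (repeats 50)
base-9 happy: 467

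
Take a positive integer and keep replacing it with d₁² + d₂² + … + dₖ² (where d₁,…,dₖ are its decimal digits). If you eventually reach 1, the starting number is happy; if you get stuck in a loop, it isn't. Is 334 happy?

334 → 3² + 3² + 4² = 9 + 9 + 16 = 34
34 → 3² + 4² = 9 + 16 = 25
25 → 2² + 5² = 4 + 25 = 29
29 → 2² + 9² = 4 + 81 = 85
85 → 8² + 5² = 64 + 25 = 89
89 → 8² + 9² = 64 + 81 = 145
145 → 1² + 4² + 5² = 1 + 16 + 25 = 42
42 → 4² + 2² = 16 + 4 = 20
20 → 2² + 0² = 4 + 0 = 4
4 → 4² = 16
16 → 1² + 6² = 1 + 36 = 37
37 → 3² + 7² = 9 + 49 = 58
58 → 5² + 8² = 25 + 64 = 89  — 89 already seen; the sequence cycles without reaching 1.

not happy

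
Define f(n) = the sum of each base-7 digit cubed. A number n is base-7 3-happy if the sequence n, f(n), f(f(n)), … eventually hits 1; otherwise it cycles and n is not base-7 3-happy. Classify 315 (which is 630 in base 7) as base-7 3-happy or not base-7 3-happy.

not base-7 3-happy

315 = (6,3,0)_7 → 6³ + 3³ + 0³ = 216 + 27 + 0 = 243
243 = (4,6,5)_7 → 4³ + 6³ + 5³ = 64 + 216 + 125 = 405
405 = (1,1,1,6)_7 → 1³ + 1³ + 1³ + 6³ = 1 + 1 + 1 + 216 = 219
219 = (4,3,2)_7 → 4³ + 3³ + 2³ = 64 + 27 + 8 = 99
99 = (2,0,1)_7 → 2³ + 0³ + 1³ = 8 + 0 + 1 = 9
9 = (1,2)_7 → 1³ + 2³ = 1 + 8 = 9  — 9 already seen; the sequence cycles without reaching 1.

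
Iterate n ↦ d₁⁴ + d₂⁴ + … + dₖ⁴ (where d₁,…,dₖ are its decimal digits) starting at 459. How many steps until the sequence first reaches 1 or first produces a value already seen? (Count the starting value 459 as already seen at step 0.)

459 → 4⁴ + 5⁴ + 9⁴ = 7442
7442 → 7⁴ + 4⁴ + 4⁴ + 2⁴ = 2929
2929 → 2⁴ + 9⁴ + 2⁴ + 9⁴ = 13154
13154 → 1⁴ + 3⁴ + 1⁴ + 5⁴ + 4⁴ = 964
964 → 9⁴ + 6⁴ + 4⁴ = 8113
8113 → 8⁴ + 1⁴ + 1⁴ + 3⁴ = 4179
4179 → 4⁴ + 1⁴ + 7⁴ + 9⁴ = 9219
9219 → 9⁴ + 2⁴ + 1⁴ + 9⁴ = 13139
13139 → 1⁴ + 3⁴ + 1⁴ + 3⁴ + 9⁴ = 6725
6725 → 6⁴ + 7⁴ + 2⁴ + 5⁴ = 4338
4338 → 4⁴ + 3⁴ + 3⁴ + 8⁴ = 4514
4514 → 4⁴ + 5⁴ + 1⁴ + 4⁴ = 1138
1138 → 1⁴ + 1⁴ + 3⁴ + 8⁴ = 4179  — 4179 repeats.
That took 13 steps.

13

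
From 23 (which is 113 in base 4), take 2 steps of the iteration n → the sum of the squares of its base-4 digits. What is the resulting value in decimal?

13

23 = (1,1,3)_4 → 1² + 1² + 3² = 11
11 = (2,3)_4 → 2² + 3² = 13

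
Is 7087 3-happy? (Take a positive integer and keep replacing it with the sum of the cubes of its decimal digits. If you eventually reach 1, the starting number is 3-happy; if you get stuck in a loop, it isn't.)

7087 → 7³ + 0³ + 8³ + 7³ = 1198
1198 → 1³ + 1³ + 9³ + 8³ = 1243
1243 → 1³ + 2³ + 4³ + 3³ = 100
100 → 1³ + 0³ + 0³ = 1  — reached 1.

3-happy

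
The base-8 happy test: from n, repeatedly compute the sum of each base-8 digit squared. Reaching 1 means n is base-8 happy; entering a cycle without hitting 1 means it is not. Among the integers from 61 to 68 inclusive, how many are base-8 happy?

61: 61 → 74 → 6 → 36 → 32 → 16 → 4 → 16  — not base-8 happy
62: 62 → 85 → 30 → 45 → 50 → 40 → 25 → 10 → 5 → 25  — not base-8 happy
63: 63 → 98 → 21 → 29 → 34 → 20 → 20  — not base-8 happy
64: 64 → 1  — base-8 happy
65: 65 → 2 → 4 → 16 → 4  — not base-8 happy
66: 66 → 5 → 25 → 10 → 5  — not base-8 happy
67: 67 → 10 → 5 → 25 → 10  — not base-8 happy
68: 68 → 17 → 5 → 25 → 10 → 5  — not base-8 happy
base-8 happy: 64

1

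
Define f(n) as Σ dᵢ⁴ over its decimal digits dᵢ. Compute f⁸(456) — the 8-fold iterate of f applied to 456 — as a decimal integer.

456 → 2177
2177 → 4819
4819 → 10914
10914 → 6819
6819 → 11954
11954 → 7444
7444 → 3169
3169 → 7939

7939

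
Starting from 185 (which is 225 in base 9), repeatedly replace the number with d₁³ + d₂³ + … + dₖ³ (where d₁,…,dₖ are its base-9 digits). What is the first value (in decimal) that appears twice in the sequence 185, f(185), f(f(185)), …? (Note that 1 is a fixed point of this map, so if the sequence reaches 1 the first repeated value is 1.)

27

185 = (2,2,5)_9 → 141
141 = (1,6,6)_9 → 433
433 = (5,3,1)_9 → 153
153 = (1,8,0)_9 → 513
513 = (6,3,0)_9 → 243
243 = (3,0,0)_9 → 27
27 = (3,0)_9 → 27  — 27 already appeared earlier.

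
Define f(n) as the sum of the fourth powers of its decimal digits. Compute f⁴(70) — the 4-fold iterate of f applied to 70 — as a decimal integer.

10929

70 → 7⁴ + 0⁴ = 2401
2401 → 2⁴ + 4⁴ + 0⁴ + 1⁴ = 273
273 → 2⁴ + 7⁴ + 3⁴ = 2498
2498 → 2⁴ + 4⁴ + 9⁴ + 8⁴ = 10929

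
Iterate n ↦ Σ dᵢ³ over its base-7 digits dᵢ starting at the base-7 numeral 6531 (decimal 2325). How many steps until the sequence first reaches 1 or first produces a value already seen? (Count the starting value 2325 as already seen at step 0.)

2325 = (6,5,3,1)_7 → 6³ + 5³ + 3³ + 1³ = 369
369 = (1,0,3,5)_7 → 1³ + 0³ + 3³ + 5³ = 153
153 = (3,0,6)_7 → 3³ + 0³ + 6³ = 243
243 = (4,6,5)_7 → 4³ + 6³ + 5³ = 405
405 = (1,1,1,6)_7 → 1³ + 1³ + 1³ + 6³ = 219
219 = (4,3,2)_7 → 4³ + 3³ + 2³ = 99
99 = (2,0,1)_7 → 2³ + 0³ + 1³ = 9
9 = (1,2)_7 → 1³ + 2³ = 9  — 9 repeats.
That took 8 steps.

8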